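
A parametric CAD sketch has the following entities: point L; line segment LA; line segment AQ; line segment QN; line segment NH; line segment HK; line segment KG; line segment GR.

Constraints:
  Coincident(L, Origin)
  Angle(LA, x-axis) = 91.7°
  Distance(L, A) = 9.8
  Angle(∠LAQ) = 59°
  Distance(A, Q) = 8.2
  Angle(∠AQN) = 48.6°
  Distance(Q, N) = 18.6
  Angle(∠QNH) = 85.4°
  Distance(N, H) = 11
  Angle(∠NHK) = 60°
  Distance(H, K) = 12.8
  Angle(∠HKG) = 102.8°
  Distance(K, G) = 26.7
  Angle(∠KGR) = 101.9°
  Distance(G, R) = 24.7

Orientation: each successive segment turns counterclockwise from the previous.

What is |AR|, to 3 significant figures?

42.7

L is at the origin; LA runs at 91.7° with length 9.8, so A = (-0.291, 9.80). ∠LAQ = 59.0° gives AQ at -147° from the x-axis; with |AQ| = 8.2, Q = (-7.19, 5.37). ∠AQN = 48.6° gives QN at -15.9° from the x-axis; with |QN| = 18.6, N = (10.7, 0.270). ∠QNH = 85.4° gives NH at 78.7° from the x-axis; with |NH| = 11.0, H = (12.9, 11.1). ∠NHK = 60.0° gives HK at -161° from the x-axis; with |HK| = 12.8, K = (0.728, 6.95). ∠HKG = 102.8° gives KG at -84.1° from the x-axis; with |KG| = 26.7, G = (3.47, -19.6). ∠KGR = 101.9° gives GR at -6.00° from the x-axis; with |GR| = 24.7, R = (28.0, -22.2). Then |AR| = |R − A| = 42.7.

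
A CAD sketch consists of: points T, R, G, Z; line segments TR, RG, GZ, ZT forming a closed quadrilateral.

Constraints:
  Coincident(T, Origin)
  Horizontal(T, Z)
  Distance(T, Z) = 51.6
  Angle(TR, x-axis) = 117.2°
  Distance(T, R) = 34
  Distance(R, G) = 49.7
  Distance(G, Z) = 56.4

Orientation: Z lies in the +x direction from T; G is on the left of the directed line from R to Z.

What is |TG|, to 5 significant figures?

59.471

Checks: |RG| = 49.70 ✓; |GZ| = 56.40 ✓.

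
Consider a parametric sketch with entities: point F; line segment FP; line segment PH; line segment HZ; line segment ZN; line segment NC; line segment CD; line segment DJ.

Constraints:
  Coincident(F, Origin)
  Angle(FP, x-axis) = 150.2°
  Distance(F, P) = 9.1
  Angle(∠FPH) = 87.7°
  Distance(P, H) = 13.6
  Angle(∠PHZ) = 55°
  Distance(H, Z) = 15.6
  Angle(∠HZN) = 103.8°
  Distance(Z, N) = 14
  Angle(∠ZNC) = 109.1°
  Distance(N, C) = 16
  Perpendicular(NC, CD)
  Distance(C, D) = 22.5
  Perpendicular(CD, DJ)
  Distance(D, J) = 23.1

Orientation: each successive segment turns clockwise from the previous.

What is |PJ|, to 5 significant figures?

20.871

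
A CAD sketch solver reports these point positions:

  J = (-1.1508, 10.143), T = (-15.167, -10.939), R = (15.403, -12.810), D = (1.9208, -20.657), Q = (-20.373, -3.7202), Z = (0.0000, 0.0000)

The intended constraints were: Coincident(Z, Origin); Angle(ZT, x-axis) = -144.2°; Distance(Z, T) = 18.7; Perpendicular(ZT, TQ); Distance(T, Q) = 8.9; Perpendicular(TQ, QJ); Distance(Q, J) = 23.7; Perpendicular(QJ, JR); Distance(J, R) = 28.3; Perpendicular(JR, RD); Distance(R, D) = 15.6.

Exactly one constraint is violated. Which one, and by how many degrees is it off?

Perpendicular(JR, RD) — off by 5.60°.

Z = (0.00, 0.00) ✓; ZT at -144.2° ✓; |ZT| = 18.70 ✓; ∠(ZT, TQ) = 90.00° ✓; |TQ| = 8.900 ✓; ∠(TQ, QJ) = 90.00° ✓; |QJ| = 23.70 ✓; ∠(QJ, JR) = 90.00° ✓; |JR| = 28.30 ✓; ∠(JR, RD) = 95.60° ✗; |RD| = 15.60 ✓.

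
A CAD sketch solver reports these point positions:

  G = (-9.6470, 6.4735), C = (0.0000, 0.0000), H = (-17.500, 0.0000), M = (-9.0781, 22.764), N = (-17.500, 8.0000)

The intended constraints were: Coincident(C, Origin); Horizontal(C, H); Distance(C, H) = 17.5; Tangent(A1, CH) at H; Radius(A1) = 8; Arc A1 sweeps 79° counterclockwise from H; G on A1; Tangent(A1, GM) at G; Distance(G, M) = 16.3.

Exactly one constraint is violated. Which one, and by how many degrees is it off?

Tangent(A1, GM) at G — off by 9.00°.

C = (0.00, 0.00) ✓; C.y = 0.00, H.y = 0.00 ✓; |CH| = 17.50 ✓; ∠(NH, HC) = 90.00° ✓; |NH| = 8.000 ✓; bearing(N→G) − bearing(N→H) = 79.00° ✓; |NG| = 8.000 ✓; ∠(NG, GM) = 81.00° ✗; |GM| = 16.30 ✓.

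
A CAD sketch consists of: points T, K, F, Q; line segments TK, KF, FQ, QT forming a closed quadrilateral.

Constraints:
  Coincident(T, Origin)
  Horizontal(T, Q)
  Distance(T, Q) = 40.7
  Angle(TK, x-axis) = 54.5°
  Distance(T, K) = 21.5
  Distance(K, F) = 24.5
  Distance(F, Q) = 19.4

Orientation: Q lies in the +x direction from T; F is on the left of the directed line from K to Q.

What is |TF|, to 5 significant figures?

41.552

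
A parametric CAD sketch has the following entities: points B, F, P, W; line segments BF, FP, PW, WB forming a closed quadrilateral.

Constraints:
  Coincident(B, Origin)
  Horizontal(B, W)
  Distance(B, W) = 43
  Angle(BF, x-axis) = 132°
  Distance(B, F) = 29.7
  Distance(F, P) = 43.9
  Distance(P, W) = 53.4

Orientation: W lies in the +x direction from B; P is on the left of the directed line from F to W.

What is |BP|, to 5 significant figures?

49.333

Checks: |FP| = 43.90 ✓; |PW| = 53.40 ✓.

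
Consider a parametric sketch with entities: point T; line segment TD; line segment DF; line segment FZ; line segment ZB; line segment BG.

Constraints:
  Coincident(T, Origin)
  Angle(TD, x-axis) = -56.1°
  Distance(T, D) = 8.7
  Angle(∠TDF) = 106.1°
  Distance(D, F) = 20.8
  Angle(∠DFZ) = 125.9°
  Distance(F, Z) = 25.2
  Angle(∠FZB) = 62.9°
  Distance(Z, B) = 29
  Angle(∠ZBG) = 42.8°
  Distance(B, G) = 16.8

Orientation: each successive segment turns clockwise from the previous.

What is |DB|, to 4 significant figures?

25.79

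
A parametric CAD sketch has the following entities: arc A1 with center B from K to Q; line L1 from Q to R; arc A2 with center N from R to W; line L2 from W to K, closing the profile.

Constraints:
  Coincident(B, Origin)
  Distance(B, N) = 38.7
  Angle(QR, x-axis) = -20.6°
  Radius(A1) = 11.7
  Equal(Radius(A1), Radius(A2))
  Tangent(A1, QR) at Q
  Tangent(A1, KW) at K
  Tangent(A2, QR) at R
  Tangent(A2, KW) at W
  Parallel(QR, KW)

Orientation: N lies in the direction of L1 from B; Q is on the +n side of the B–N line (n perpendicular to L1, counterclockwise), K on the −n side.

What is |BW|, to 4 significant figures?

40.43

Tangency of A1 to both parallel lines with radius 11.7 puts Q and K at B ± 11.7·n: Q = (4.117, 10.95), K = (-4.117, -10.95). Equal radii place R and W the same way about N: R = N + 11.7·n = (40.34, -2.664), W = N − 11.7·n = (32.11, -24.57). Then |BW| = |W − B| = 40.43.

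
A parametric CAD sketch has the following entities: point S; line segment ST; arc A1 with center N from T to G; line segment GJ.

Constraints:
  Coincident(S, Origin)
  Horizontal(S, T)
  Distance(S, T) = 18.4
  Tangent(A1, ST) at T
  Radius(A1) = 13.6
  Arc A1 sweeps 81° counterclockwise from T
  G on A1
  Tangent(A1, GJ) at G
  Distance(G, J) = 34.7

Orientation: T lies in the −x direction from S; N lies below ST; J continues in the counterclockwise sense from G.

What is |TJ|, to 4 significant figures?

49.48

S is at the origin; ST is horizontal with |ST| = 18.4 and T on the −x side, so T = (-18.40, 0.000). A1 meets ST tangentially, so NT is at right angles to ST, so N = T + (0, -13.6) = (-18.40, -13.60). On A1, T sits at bearing 90° from N; an 81° counterclockwise sweep puts G at bearing 171°, so G = N + 13.6·(cos 171°, sin 171°) = (-31.83, -11.47). Tangency of A1 to GJ means the radius NG is perpendicular to GJ, so GJ runs along (−sin 171°, cos 171°); with |GJ| = 34.7, J = (-37.26, -45.75). Then |TJ| = |J − T| = 49.48.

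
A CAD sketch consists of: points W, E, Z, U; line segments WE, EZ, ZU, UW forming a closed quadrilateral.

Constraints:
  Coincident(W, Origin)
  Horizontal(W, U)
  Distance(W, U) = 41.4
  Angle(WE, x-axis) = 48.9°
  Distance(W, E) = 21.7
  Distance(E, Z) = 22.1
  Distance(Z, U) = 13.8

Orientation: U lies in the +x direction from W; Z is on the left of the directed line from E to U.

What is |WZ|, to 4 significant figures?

38.25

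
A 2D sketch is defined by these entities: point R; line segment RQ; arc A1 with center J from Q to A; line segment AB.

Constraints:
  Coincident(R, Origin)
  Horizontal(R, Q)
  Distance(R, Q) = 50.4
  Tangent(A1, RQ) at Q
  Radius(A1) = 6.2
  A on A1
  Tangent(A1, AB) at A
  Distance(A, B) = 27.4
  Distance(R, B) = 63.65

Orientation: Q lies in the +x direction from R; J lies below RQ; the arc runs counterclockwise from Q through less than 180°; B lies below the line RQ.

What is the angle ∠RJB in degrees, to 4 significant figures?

103.9°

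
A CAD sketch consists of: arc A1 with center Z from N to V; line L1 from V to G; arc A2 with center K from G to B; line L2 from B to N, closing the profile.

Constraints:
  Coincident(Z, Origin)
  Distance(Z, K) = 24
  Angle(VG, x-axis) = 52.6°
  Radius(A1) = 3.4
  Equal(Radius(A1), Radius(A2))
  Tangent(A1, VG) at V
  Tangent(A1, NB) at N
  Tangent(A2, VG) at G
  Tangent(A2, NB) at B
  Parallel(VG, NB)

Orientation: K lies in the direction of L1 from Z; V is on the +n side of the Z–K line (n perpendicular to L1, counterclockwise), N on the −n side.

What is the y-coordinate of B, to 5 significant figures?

17.001

The slot axis is L1's direction at 52.6°, so u = (cos 52.6°, sin 52.6°) = (0.60738, 0.79441) and n = (−sin 52.6°, cos 52.6°) = (-0.79441, 0.60738). Z is at the origin and K lies 24.0 along u from Z, so K = 24.0·u = (14.577, 19.066). Tangency of A1 to both parallel lines with radius 3.4 puts V and N at Z ± 3.4·n: V = (-2.7010, 2.0651), N = (2.7010, -2.0651). Equal radii place G and B the same way about K: G = K + 3.4·n = (11.876, 21.131), B = K − 3.4·n = (17.278, 17.001). So B.y = 17.001.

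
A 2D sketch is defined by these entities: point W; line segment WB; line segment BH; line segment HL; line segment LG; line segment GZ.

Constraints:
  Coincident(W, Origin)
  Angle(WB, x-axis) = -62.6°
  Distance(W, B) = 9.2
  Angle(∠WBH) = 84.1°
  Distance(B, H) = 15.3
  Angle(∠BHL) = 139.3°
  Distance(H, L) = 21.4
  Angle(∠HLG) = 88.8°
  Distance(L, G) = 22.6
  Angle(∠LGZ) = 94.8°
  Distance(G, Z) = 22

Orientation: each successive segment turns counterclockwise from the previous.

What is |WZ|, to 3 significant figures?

8.61

∠HLG = 88.8° gives LG at 165° from the x-axis; with |LG| = 22.6, G = (1.07, 26.6). ∠LGZ = 94.8° gives GZ at -110° from the x-axis; with |GZ| = 22.0, Z = (-6.31, 5.85). Then |WZ| = |Z − W| = 8.61.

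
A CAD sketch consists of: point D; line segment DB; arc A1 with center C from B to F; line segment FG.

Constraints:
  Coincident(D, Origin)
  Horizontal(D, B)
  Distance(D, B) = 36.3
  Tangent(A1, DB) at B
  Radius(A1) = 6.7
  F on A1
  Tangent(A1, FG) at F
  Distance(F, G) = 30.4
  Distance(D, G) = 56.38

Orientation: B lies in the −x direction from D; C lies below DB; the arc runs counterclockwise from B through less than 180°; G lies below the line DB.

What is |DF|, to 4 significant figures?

43.54

Checks: |CF| = 6.700 ✓; ∠(CF, FG) = 90.00° ✓; |FG| = 30.40 ✓; |DG| = 56.38 ✓.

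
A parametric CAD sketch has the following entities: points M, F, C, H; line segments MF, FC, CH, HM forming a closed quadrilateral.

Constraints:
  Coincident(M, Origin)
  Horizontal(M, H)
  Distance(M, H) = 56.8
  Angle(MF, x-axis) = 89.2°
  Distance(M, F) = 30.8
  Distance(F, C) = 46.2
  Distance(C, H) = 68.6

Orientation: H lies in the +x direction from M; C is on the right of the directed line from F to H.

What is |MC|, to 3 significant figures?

17.5

Checks: M = (0.00, 0.00) ✓; |FC| = 46.20 ✓; |CH| = 68.60 ✓.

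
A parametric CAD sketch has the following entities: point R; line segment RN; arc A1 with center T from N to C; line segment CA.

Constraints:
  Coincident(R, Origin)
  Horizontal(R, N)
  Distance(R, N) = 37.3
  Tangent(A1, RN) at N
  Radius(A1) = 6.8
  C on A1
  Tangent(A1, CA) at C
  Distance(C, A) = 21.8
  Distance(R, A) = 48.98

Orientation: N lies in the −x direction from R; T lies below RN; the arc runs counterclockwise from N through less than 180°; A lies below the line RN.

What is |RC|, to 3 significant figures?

44.7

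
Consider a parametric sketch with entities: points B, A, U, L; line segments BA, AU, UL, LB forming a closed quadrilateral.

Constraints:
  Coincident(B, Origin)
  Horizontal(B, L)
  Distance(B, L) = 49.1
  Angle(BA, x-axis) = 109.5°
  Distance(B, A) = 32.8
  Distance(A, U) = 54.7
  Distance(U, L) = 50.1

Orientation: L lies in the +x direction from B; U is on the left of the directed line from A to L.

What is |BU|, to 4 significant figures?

63.88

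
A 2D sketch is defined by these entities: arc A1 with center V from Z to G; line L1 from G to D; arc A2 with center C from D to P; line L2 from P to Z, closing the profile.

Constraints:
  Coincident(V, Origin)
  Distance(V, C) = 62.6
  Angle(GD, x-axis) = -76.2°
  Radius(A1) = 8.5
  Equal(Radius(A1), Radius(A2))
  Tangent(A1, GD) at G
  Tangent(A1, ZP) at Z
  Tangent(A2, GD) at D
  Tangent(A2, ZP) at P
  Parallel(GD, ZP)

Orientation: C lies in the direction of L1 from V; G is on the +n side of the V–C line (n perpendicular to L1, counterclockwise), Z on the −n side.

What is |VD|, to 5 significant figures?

63.174

The slot axis is L1's direction at -76.2°, so u = (cos -76.2°, sin -76.2°) = (0.23853, -0.97113) and n = (−sin -76.2°, cos -76.2°) = (0.97113, 0.23853). V is at the origin and C lies 62.6 along u from V, so C = 62.6·u = (14.932, -60.793). Tangency of A1 to both parallel lines with radius 8.5 puts G and Z at V ± 8.5·n: G = (8.2546, 2.0275), Z = (-8.2546, -2.0275). Equal radii place D and P the same way about C: D = C + 8.5·n = (23.187, -58.765), P = C − 8.5·n = (6.6776, -62.821). Then |VD| = |D − V| = 63.174.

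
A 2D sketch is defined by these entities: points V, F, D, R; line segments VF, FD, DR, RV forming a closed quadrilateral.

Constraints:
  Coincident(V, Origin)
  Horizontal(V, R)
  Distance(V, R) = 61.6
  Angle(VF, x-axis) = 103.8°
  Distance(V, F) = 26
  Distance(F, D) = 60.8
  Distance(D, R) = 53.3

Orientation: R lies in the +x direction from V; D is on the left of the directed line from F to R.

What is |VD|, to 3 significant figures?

70.9

V is at the origin; V and R share the same y with |VR| = 61.6 and R in +x, so R = (61.6, 0). VF runs at 103.8° with |VF| = 26.0, so F = (-6.20, 25.2). D is determined by |FD| = 60.8 and |DR| = 53.3 together: it lies at the intersection of circle(F, 60.8) and circle(R, 53.3). With |FR| = 72.4, the foot of the radical line on FR is 42.1 from F and the perpendicular offset is √(60.8² − 42.1²) = 43.9. Taking the left-of-FR solution: D = (48.6, 51.7).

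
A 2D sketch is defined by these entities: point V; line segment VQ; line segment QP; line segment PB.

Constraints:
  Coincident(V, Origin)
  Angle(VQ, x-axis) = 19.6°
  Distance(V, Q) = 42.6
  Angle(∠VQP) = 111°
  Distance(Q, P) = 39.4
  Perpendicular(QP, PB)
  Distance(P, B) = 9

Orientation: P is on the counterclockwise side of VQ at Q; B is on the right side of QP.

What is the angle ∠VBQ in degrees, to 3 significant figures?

28.9°

∠VQP = 111.0°, so QP runs at 19.6° + (180° − 111.0°) = 88.6° from the x-axis; with |QP| = 39.4, P = Q + 39.4·(cos 88.6°, sin 88.6°) = (41.1, 53.7). The perpendicularity gives PB at right angles to QP; with |PB| = 9.0 on the right of QP, B = P + 9.0·(1.00, -0.0244) = (50.1, 53.5). Then cos ∠VBQ = BV·BQ / (|BV||BQ|), giving 28.9°.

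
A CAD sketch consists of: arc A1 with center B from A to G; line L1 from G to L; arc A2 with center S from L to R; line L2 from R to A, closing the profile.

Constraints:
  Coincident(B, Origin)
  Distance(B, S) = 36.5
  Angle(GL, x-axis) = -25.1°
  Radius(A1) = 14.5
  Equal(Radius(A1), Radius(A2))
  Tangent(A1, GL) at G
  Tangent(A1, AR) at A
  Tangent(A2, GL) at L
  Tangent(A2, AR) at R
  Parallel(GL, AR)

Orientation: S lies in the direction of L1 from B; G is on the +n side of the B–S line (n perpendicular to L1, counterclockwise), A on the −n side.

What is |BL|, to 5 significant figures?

39.275

Tangency of A1 to both parallel lines with radius 14.5 puts G and A at B ± 14.5·n: G = (6.1509, 13.131), A = (-6.1509, -13.131). Equal radii place L and R the same way about S: L = S + 14.5·n = (39.204, -2.3525), R = S − 14.5·n = (26.902, -28.614). Then |BL| = |L − B| = 39.275.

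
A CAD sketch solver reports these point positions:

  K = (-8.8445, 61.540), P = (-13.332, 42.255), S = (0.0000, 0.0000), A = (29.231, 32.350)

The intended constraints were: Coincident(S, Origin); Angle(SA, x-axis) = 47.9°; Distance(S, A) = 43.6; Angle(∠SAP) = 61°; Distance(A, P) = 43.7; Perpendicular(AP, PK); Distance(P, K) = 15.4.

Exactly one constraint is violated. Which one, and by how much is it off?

Distance(P, K) = 15.4 — off by 4.40.

S = (0.00, 0.00) ✓; SA at 47.90° ✓; |SA| = 43.60 ✓; ∠SAP = 61.00° ✓; |AP| = 43.70 ✓; ∠(AP, PK) = 90.00° ✓; |PK| = 19.80 ✗.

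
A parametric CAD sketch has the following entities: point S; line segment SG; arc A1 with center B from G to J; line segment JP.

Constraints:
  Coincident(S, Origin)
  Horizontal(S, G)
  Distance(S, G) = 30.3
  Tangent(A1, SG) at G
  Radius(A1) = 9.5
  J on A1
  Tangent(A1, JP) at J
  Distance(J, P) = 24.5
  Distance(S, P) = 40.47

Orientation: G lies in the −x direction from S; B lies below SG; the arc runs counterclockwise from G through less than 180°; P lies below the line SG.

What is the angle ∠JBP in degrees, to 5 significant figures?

68.806°

Checks: |BJ| = 9.500 ✓; ∠(BJ, JP) = 90.00° ✓; |JP| = 24.50 ✓; |SP| = 40.47 ✓.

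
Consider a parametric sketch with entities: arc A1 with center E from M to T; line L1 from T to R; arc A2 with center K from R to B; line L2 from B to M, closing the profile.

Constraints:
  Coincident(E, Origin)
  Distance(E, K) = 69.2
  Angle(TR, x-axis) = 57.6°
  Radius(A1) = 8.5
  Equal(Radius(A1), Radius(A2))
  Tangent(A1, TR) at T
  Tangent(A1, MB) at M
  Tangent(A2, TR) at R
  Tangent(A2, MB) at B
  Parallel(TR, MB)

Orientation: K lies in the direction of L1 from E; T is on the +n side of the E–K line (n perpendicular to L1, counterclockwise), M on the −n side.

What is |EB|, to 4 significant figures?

69.72

The slot axis is L1's direction at 57.6°, so u = (cos 57.6°, sin 57.6°) = (0.5358, 0.8443) and n = (−sin 57.6°, cos 57.6°) = (-0.8443, 0.5358). E is at the origin and K lies 69.2 along u from E, so K = 69.2·u = (37.08, 58.43). Tangency of A1 to both parallel lines with radius 8.5 puts T and M at E ± 8.5·n: T = (-7.177, 4.555), M = (7.177, -4.555). Equal radii place R and B the same way about K: R = K + 8.5·n = (29.90, 62.98), B = K − 8.5·n = (44.26, 53.87). Then |EB| = |B − E| = 69.72.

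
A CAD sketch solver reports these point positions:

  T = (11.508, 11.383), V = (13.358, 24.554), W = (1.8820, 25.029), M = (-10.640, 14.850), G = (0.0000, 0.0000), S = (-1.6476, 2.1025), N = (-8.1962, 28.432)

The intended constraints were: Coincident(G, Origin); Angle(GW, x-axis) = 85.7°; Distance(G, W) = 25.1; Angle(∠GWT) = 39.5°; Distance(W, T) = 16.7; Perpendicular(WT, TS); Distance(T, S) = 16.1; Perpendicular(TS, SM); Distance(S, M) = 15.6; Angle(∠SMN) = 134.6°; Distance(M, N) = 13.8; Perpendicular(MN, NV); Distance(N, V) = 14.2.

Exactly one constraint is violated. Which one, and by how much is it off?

Distance(N, V) = 14.2 — off by 7.70.

G = (0.00, 0.00) ✓; GW at 85.70° ✓; |GW| = 25.10 ✓; ∠GWT = 39.50° ✓; |WT| = 16.70 ✓; ∠(WT, TS) = 90.00° ✓; |TS| = 16.10 ✓; ∠(TS, SM) = 90.00° ✓; |SM| = 15.60 ✓; ∠SMN = 134.6° ✓; |MN| = 13.80 ✓; ∠(MN, NV) = 90.00° ✓; |NV| = 21.90 ✗.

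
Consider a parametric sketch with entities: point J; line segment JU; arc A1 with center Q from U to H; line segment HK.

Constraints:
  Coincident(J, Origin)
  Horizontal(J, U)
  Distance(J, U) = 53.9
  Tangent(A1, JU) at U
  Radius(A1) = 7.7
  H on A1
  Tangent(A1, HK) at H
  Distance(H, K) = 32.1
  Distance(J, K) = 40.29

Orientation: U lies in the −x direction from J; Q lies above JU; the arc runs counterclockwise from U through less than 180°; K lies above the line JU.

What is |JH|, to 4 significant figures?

47.86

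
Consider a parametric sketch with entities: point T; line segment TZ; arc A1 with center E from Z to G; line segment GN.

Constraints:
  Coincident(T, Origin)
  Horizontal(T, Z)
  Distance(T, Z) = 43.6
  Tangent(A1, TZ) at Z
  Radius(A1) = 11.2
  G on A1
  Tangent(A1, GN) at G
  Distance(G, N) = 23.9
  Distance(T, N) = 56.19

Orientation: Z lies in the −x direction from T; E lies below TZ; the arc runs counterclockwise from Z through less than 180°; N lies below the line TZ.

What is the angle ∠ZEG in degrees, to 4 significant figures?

119.0°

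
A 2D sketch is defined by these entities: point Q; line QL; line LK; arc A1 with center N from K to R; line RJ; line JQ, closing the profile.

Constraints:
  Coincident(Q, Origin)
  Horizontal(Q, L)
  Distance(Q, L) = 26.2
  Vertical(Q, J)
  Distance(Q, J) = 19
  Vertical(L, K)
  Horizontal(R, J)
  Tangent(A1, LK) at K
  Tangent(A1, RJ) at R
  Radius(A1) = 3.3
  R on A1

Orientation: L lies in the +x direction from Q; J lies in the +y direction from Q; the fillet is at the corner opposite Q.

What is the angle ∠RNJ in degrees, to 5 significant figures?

81.800°

Q is at the origin; QL is horizontal with |QL| = 26.2 and L on the +x side, so L = (26.200, 0.0000). Q and J share the same x with |QJ| = 19.0 and J on the +y side, so J = (0.0000, 19.000). The virtual corner opposite Q is at (26.200, 19.000). Tangency of A1 to LK means the radius NK is perpendicular to LK and the tangent condition forces NR to be normal to RJ, with radius 3.3, so the center N sits 3.3 in from both sides at N = (22.900, 15.700). That places the tangent points at K = (26.200, 15.700) on LK and R = (22.900, 19.000) on RJ. Then cos ∠RNJ = NR·NJ / (|NR||NJ|), giving 81.800°.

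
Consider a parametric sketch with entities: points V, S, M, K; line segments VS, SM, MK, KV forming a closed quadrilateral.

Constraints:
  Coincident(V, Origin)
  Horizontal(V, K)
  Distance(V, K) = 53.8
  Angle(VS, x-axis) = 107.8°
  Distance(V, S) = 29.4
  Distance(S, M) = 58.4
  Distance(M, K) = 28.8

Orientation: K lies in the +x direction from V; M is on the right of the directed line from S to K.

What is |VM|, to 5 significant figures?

33.617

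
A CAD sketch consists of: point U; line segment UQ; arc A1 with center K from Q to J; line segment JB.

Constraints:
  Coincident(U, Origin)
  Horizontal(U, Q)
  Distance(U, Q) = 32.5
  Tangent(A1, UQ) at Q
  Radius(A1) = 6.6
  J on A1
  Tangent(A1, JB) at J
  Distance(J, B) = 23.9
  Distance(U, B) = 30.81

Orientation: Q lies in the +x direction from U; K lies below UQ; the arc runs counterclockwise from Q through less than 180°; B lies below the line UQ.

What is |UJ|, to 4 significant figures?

26.75

Checks: |KJ| = 6.600 ✓; ∠(KJ, JB) = 90.00° ✓; |JB| = 23.90 ✓; |UB| = 30.81 ✓.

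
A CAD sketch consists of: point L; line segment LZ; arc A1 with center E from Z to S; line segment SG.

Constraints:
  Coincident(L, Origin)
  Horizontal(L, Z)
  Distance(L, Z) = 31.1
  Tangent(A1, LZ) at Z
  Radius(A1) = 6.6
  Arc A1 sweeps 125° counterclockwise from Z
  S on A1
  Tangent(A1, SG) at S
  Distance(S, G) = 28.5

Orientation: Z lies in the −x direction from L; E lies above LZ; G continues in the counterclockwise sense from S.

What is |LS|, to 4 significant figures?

27.71

L is at the origin; L and Z share the same y with |LZ| = 31.1 and Z on the −x side, so Z = (-31.10, 0.000). The tangent condition forces EZ to be normal to LZ, so E = Z + (0, 6.6) = (-31.10, 6.600). On A1, Z sits at bearing -90° from E; a 125° counterclockwise sweep puts S at bearing 35°, so S = E + 6.6·(cos 35°, sin 35°) = (-25.69, 10.39). Then |LS| = |S − L| = 27.71.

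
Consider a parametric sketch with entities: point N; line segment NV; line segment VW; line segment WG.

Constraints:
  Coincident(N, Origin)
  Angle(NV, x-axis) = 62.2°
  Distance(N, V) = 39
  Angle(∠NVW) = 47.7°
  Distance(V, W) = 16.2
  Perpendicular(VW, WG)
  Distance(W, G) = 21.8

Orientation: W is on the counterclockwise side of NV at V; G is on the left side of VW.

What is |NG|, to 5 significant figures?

12.272

N is at the origin; NV runs at 62.2° with length 39.0, so V = 39.0·(cos 62.2°, sin 62.2°) = (18.189, 34.499). ∠NVW = 47.7°, so VW runs at 62.2° + (180° − 47.7°) = 194.50° from the x-axis; with |VW| = 16.2, W = V + 16.2·(cos 194.50°, sin 194.50°) = (2.5051, 30.443). VW is perpendicular to WG; with |WG| = 21.8 on the left of VW, G = W + 21.8·(0.25038, -0.96815) = (7.9634, 9.3369). Then |NG| = |G − N| = 12.272.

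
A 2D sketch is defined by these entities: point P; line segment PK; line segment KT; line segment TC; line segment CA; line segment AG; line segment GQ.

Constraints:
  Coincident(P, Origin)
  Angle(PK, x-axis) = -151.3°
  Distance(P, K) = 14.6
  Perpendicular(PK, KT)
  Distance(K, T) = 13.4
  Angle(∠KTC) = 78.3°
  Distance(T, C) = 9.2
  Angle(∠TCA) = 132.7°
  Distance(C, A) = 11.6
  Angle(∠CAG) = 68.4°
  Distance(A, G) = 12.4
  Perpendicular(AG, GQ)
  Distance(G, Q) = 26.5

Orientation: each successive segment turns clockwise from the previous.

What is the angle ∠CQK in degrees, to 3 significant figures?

33.2°

P is at the origin; PK runs at -151.3° with length 14.6, so K = (-12.8, -7.01). PK ⟂ KT, so KT runs at 119°; with |KT| = 13.4, T = (-19.2, 4.74). ∠KTC = 78.3° gives TC at 17.0° from the x-axis; with |TC| = 9.2, C = (-10.4, 7.43). ∠TCA = 132.7° gives CA at -30.3° from the x-axis; with |CA| = 11.6, A = (-0.428, 1.58). ∠CAG = 68.4° gives AG at -142° from the x-axis; with |AG| = 12.4, G = (-10.2, -6.07). The perpendicularity gives GQ at right angles to AG, so GQ runs at 128°; with |GQ| = 26.5, Q = (-26.5, 14.8). Then cos ∠CQK = QC·QK / (|QC||QK|), giving 33.2°.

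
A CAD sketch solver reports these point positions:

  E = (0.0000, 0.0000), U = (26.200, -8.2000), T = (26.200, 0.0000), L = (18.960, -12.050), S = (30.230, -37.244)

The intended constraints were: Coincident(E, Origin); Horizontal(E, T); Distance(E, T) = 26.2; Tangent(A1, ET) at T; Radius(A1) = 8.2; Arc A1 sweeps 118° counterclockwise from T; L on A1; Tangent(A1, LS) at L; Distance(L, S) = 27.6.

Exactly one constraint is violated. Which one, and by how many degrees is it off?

Tangent(A1, LS) at L — off by 3.90°.

E = (0.00, 0.00) ✓; E.y = 0.00, T.y = 0.00 ✓; |ET| = 26.20 ✓; ∠(UT, TE) = 90.00° ✓; |UT| = 8.200 ✓; bearing(U→L) − bearing(U→T) = 118.0° ✓; |UL| = 8.200 ✓; ∠(UL, LS) = 93.90° ✗; |LS| = 27.60 ✓.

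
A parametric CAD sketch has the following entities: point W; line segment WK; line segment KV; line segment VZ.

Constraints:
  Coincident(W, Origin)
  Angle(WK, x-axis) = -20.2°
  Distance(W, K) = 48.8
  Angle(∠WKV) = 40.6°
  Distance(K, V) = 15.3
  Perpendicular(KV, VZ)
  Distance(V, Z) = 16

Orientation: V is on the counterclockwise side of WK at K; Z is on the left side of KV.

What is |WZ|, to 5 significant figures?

26.860

∠WKV = 40.6°, so KV runs at -20.2° + (180° − 40.6°) = 119.20° from the x-axis; with |KV| = 15.3, V = K + 15.3·(cos 119.20°, sin 119.20°) = (38.334, -3.4948). KV is perpendicular to VZ; with |VZ| = 16.0 on the left of KV, Z = V + 16.0·(-0.87292, -0.48786) = (24.367, -11.301). Then |WZ| = |Z − W| = 26.860.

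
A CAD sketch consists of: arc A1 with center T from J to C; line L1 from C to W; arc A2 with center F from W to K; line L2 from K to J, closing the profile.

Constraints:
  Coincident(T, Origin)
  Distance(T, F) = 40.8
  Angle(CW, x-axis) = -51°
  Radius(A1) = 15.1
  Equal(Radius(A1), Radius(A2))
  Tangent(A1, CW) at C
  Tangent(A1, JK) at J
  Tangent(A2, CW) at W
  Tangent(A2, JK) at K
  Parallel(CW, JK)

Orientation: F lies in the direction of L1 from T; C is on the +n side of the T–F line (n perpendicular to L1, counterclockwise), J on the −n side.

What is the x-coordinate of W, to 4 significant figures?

37.41

Tangency of A1 to both parallel lines with radius 15.1 puts C and J at T ± 15.1·n: C = (11.73, 9.503), J = (-11.73, -9.503). Equal radii place W and K the same way about F: W = F + 15.1·n = (37.41, -22.20), K = F − 15.1·n = (13.94, -41.21). So W.x = 37.41.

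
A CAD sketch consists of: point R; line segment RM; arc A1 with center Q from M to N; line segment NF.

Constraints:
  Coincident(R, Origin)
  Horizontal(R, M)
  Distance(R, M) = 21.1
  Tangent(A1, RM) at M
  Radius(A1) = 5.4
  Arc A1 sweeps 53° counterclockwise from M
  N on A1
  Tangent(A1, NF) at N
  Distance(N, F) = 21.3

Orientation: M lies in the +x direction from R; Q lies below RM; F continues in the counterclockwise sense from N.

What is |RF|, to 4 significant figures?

19.57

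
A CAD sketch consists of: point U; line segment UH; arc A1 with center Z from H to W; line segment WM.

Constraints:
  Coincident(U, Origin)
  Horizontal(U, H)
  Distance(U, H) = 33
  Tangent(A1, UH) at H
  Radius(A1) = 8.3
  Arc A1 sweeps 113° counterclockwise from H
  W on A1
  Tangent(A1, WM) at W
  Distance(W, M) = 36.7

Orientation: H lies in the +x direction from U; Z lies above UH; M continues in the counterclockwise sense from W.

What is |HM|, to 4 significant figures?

45.82

U is at the origin; U and H share the same y with |UH| = 33.0 and H on the +x side, so H = (33.00, 0.000). Tangency of A1 to UH means the radius ZH is perpendicular to UH, so Z = H + (0, 8.3) = (33.00, 8.300). On A1, H sits at bearing -90° from Z; a 113° counterclockwise sweep puts W at bearing 23°, so W = Z + 8.3·(cos 23°, sin 23°) = (40.64, 11.54). The tangent condition forces ZW to be normal to WM, so WM runs along (−sin 23°, cos 23°); with |WM| = 36.7, M = (26.30, 45.33). Then |HM| = |M − H| = 45.82.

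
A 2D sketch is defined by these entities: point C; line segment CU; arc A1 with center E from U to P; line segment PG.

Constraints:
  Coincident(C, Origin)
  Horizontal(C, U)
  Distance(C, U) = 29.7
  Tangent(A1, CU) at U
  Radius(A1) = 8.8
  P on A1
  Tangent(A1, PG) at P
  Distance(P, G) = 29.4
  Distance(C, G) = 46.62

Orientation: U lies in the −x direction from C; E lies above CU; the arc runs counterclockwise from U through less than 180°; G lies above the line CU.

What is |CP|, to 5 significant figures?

23.290

Checks: |EP| = 8.800 ✓; ∠(EP, PG) = 90.00° ✓; |PG| = 29.40 ✓; |CG| = 46.62 ✓.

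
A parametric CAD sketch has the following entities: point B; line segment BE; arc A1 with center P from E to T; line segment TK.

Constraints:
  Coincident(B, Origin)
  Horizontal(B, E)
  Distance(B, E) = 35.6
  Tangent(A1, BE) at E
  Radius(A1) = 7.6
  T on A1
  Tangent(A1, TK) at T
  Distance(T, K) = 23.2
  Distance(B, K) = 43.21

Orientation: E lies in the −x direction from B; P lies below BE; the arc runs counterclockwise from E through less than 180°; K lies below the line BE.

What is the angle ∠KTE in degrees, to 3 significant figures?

119°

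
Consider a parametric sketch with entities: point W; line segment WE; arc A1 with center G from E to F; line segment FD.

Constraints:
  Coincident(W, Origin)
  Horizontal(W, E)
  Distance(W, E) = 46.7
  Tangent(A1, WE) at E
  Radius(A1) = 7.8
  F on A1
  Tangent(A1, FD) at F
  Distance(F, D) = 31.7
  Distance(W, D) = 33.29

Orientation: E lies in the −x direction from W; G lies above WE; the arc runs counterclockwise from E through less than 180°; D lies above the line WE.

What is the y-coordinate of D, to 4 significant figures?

26.60

Checks: |WE| = 46.70 ✓; |GF| = 7.800 ✓; ∠(GF, FD) = 90.00° ✓; |FD| = 31.70 ✓; |WD| = 33.29 ✓.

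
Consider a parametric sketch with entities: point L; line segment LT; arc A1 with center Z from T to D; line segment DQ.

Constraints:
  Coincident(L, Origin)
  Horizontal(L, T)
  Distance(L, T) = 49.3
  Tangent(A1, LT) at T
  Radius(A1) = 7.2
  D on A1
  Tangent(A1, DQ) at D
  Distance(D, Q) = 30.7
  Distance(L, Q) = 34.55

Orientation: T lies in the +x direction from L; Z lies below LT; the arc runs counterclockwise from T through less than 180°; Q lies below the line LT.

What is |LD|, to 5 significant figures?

43.991

L is at the origin; LT is horizontal with |LT| = 49.3 and T on the +x side, so T = (49.300, 0.0000). The tangent condition forces ZT to be normal to LT, so Z = T + (0, -7.2) = (49.300, -7.2000). Since ZD ⟂ DQ (tangency), |ZQ| = √(7.2² + 30.7²) = 31.533 regardless of where D sits on A1. So Q lies on both circle(L, 34.55) and circle(Z, 31.533); the below-LT intersection is Q = (23.499, -25.328). D is the foot of the tangent from Q: D = (43.925, -2.4095).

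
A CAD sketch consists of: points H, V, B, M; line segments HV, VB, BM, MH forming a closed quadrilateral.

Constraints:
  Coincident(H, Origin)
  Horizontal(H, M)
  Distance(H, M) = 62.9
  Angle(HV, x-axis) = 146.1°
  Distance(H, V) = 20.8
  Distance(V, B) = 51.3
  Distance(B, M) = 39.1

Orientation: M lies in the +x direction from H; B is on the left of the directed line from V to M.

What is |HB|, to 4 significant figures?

40.60

Checks: |VB| = 51.30 ✓; |BM| = 39.10 ✓.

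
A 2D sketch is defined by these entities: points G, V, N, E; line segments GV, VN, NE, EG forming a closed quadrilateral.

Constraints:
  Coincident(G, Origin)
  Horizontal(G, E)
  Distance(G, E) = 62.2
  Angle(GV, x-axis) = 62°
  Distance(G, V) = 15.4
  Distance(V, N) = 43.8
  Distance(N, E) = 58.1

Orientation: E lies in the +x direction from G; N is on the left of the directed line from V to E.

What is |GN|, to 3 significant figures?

59.1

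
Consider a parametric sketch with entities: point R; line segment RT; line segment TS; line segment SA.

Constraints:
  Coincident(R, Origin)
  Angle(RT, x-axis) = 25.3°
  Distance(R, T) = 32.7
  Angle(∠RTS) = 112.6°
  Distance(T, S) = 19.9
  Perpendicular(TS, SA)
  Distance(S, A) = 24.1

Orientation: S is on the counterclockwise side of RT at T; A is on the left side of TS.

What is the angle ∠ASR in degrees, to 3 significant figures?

47.1°

R is at the origin; RT runs at 25.3° with length 32.7, so T = 32.7·(cos 25.3°, sin 25.3°) = (29.6, 14.0). ∠RTS = 112.6°, so TS runs at 25.3° + (180° − 112.6°) = 92.7° from the x-axis; with |TS| = 19.9, S = T + 19.9·(cos 92.7°, sin 92.7°) = (28.6, 33.9). TS ⟂ SA; with |SA| = 24.1 on the left of TS, A = S + 24.1·(-0.999, -0.0471) = (4.55, 32.7). Then cos ∠ASR = SA·SR / (|SA||SR|), giving 47.1°.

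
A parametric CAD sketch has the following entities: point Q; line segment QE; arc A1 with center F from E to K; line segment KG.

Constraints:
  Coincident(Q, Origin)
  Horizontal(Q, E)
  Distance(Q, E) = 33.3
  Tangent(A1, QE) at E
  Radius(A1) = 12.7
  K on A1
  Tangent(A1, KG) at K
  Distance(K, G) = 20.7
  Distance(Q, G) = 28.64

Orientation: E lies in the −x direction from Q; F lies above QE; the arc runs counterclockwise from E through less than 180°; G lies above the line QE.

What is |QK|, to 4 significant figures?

23.03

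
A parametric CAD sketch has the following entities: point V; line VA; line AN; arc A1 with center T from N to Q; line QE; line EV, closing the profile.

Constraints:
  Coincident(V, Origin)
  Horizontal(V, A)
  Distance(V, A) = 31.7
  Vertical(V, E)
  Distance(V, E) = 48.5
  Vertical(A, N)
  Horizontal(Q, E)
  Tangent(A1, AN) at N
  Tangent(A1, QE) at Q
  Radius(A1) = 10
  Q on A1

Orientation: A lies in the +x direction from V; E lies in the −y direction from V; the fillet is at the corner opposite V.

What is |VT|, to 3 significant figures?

44.2

VE is vertical with |VE| = 48.5 and E on the −y side, so E = (0.00, -48.5). The virtual corner opposite V is at (31.7, -48.5). The tangent condition forces TN to be normal to AN and tangency of A1 to QE means the radius TQ is perpendicular to QE, with radius 10.0, so the center T sits 10.0 in from both sides at T = (21.7, -38.5). Then |VT| = |T − V| = 44.2.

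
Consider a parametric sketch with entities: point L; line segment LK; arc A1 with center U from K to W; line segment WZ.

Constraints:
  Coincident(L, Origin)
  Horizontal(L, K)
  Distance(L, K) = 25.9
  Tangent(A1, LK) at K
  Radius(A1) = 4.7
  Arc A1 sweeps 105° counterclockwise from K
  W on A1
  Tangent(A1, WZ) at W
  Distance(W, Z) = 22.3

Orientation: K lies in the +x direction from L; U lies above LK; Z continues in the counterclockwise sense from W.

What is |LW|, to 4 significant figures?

31.01

Tangency of A1 to LK means the radius UK is perpendicular to LK, so U = K + (0, 4.7) = (25.90, 4.700). On A1, K sits at bearing -90° from U; a 105° counterclockwise sweep puts W at bearing 15°, so W = U + 4.7·(cos 15°, sin 15°) = (30.44, 5.916). Then |LW| = |W − L| = 31.01.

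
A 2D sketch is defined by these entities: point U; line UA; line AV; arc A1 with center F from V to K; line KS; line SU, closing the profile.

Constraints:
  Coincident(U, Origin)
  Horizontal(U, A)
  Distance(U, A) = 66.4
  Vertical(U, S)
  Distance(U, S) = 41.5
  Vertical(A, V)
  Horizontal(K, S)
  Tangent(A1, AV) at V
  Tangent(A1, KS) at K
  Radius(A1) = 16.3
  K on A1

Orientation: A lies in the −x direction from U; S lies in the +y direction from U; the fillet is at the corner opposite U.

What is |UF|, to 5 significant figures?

56.081

U is at the origin; UA is horizontal with |UA| = 66.4 and A on the −x side, so A = (-66.400, 0.0000). US is vertical with |US| = 41.5 and S on the +y side, so S = (0.0000, 41.500). The virtual corner opposite U is at (-66.400, 41.500). The tangent condition forces FV to be normal to AV and A1 meets KS tangentially, so FK is at right angles to KS, with radius 16.3, so the center F sits 16.3 in from both sides at F = (-50.100, 25.200). Then |UF| = |F − U| = 56.081.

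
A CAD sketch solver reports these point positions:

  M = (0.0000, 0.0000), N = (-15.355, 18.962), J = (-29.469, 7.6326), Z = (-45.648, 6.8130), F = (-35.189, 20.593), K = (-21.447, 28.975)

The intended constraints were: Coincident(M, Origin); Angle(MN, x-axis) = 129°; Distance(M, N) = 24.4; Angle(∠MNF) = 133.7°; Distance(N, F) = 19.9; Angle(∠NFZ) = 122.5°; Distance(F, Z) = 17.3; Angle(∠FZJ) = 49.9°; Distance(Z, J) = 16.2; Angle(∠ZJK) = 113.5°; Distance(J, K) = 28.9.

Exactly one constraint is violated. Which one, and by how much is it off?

Distance(J, K) = 28.9 — off by 6.10.

M = (0.00, 0.00) ✓; MN at 129.0° ✓; |MN| = 24.40 ✓; ∠MNF = 133.7° ✓; |NF| = 19.90 ✓; ∠NFZ = 122.5° ✓; |FZ| = 17.30 ✓; ∠FZJ = 49.90° ✓; |ZJ| = 16.20 ✓; ∠ZJK = 113.5° ✓; |JK| = 22.80 ✗.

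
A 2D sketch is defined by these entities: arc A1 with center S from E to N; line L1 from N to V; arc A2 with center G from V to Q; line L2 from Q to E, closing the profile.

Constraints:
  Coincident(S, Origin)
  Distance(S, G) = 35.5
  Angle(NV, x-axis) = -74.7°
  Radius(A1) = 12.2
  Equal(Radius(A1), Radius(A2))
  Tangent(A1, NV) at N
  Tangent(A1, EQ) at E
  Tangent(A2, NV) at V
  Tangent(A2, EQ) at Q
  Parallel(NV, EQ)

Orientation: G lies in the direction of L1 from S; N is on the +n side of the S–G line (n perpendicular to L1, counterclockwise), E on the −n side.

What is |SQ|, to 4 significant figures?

37.54

The slot axis is L1's direction at -74.7°, so u = (cos -74.7°, sin -74.7°) = (0.2639, -0.9646) and n = (−sin -74.7°, cos -74.7°) = (0.9646, 0.2639). S is at the origin and G lies 35.5 along u from S, so G = 35.5·u = (9.367, -34.24). Tangency of A1 to both parallel lines with radius 12.2 puts N and E at S ± 12.2·n: N = (11.77, 3.219), E = (-11.77, -3.219). Equal radii place V and Q the same way about G: V = G + 12.2·n = (21.14, -31.02), Q = G − 12.2·n = (-2.400, -37.46). Then |SQ| = |Q − S| = 37.54.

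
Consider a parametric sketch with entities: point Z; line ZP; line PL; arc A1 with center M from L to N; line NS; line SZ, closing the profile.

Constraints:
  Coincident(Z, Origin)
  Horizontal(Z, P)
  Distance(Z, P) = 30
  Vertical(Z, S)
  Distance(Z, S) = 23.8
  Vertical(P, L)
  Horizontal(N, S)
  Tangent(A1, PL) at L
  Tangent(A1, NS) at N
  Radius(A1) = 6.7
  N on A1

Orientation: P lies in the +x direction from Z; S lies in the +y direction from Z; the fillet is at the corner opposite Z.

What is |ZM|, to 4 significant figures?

28.90

Z is at the origin; Z and P share the same y with |ZP| = 30.0 and P on the +x side, so P = (30.00, 0.000). Z and S share the same x with |ZS| = 23.8 and S on the +y side, so S = (0.000, 23.80). The virtual corner opposite Z is at (30.00, 23.80). The tangent condition forces ML to be normal to PL and A1 meets NS tangentially, so MN is at right angles to NS, with radius 6.7, so the center M sits 6.7 in from both sides at M = (23.30, 17.10). Then |ZM| = |M − Z| = 28.90.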